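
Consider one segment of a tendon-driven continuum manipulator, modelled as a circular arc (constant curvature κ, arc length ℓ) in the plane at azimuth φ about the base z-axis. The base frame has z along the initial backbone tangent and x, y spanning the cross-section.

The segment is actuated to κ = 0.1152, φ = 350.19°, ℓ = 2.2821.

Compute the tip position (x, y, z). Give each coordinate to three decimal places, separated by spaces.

0.294 -0.051 2.256

θ = κ·ℓ = 0.1152 × 2.2821 = 0.26290 rad
ρ = (1 − cos θ)/κ = (1 − 0.96564)/0.1152 = 0.29826
z = sin θ / κ = 0.25988/0.1152 = 2.25590
x = ρ cos φ = 0.29826 × cos(350.19°) = 0.29389
y = ρ sin φ = 0.29826 × sin(350.19°) = -0.05082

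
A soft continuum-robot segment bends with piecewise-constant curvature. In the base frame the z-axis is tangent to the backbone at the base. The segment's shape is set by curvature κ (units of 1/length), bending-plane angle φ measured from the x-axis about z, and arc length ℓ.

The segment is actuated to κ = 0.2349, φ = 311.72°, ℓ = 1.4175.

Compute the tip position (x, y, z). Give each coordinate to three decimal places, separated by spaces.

0.156 -0.175 1.391

θ = κ·ℓ = 0.2349 × 1.4175 = 0.33297 rad
ρ = (1 − cos θ)/κ = (1 − 0.94508)/0.2349 = 0.23382
z = sin θ / κ = 0.32685/0.2349 = 1.39145
x = ρ cos φ = 0.23382 × cos(311.72°) = 0.15561
y = ρ sin φ = 0.23382 × sin(311.72°) = -0.17453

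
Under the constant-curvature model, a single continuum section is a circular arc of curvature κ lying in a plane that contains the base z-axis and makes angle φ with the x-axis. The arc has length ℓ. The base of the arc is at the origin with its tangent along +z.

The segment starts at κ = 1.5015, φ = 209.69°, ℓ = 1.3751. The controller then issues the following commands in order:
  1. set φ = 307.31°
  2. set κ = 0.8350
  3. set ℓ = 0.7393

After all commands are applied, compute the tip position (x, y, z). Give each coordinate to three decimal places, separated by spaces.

initial: κ=1.5015, φ=209.69°, ℓ=1.3751
cmd 1: set φ=307.31° → (κ,φ,ℓ)=(1.5015,307.31°,1.3751) → tip=(0.5951,-0.7808,0.5864)
cmd 2: set κ=0.8350 → (κ,φ,ℓ)=(0.8350,307.31°,1.3751) → tip=(0.4282,-0.5619,1.0923)
cmd 3: set ℓ=0.7393 → (κ,φ,ℓ)=(0.8350,307.31°,0.7393) → tip=(0.1340,-0.1758,0.6932)

0.134 -0.176 0.693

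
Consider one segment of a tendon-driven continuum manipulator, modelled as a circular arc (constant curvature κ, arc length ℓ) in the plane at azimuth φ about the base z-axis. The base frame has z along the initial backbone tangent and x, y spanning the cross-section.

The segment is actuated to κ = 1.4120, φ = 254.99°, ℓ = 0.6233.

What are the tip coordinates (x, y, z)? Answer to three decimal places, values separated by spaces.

-0.067 -0.248 0.546

θ = κ·ℓ = 1.4120 × 0.6233 = 0.88010 rad
ρ = (1 − cos θ)/κ = (1 − 0.63707)/1.4120 = 0.25703
z = sin θ / κ = 0.77080/1.4120 = 0.54589
x = ρ cos φ = 0.25703 × cos(254.99°) = -0.06657
y = ρ sin φ = 0.25703 × sin(254.99°) = -0.24826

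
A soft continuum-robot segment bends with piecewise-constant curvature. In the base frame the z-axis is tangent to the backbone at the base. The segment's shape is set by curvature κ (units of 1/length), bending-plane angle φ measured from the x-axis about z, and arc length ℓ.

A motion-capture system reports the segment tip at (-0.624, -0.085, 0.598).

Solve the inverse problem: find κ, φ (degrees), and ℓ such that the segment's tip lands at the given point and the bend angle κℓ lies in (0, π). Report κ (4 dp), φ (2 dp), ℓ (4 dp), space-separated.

1.6700 187.76 0.9716

ρ = √(x²+y²) = √(-0.624² + -0.085²) = 0.62976
φ = atan2(y, x) mod 360° = atan2(-0.085, -0.624) = 187.7570°
|p|² = ρ² + z² = 0.62976² + 0.598² = 0.75421
κ = 2ρ / |p|² = 2×0.62976 / 0.75421 = 1.67000
θ = 2·atan2(ρ, z) = 2·atan2(0.62976, 0.598) = 1.62253 rad
ℓ = θ/κ = 1.62253/1.67000 = 0.97157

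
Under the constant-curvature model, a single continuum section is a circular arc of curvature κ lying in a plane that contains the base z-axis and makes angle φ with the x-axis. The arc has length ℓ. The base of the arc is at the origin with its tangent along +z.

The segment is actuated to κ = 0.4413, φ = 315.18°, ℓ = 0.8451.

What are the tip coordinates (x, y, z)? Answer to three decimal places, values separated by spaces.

0.110 -0.110 0.826

θ = κ·ℓ = 0.4413 × 0.8451 = 0.37294 rad
ρ = (1 − cos θ)/κ = (1 − 0.93126)/0.4413 = 0.15577
z = sin θ / κ = 0.36436/0.4413 = 0.82565
x = ρ cos φ = 0.15577 × cos(315.18°) = 0.11049
y = ρ sin φ = 0.15577 × sin(315.18°) = -0.10980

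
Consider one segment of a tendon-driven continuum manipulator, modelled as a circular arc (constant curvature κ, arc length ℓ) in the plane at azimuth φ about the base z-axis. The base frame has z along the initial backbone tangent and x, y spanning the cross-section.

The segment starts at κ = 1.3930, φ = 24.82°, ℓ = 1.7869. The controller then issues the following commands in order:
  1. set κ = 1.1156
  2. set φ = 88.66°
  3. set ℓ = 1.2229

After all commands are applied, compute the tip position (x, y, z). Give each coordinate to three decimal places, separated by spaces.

initial: κ=1.3930, φ=24.82°, ℓ=1.7869
cmd 1: set κ=1.1156 → (κ,φ,ℓ)=(1.1156,24.82°,1.7869) → tip=(1.1473,0.5306,0.8175)
cmd 2: set φ=88.66° → (κ,φ,ℓ)=(1.1156,88.66°,1.7869) → tip=(0.0296,1.2637,0.8175)
cmd 3: set ℓ=1.2229 → (κ,φ,ℓ)=(1.1156,88.66°,1.2229) → tip=(0.0167,0.7124,0.8773)

0.017 0.712 0.877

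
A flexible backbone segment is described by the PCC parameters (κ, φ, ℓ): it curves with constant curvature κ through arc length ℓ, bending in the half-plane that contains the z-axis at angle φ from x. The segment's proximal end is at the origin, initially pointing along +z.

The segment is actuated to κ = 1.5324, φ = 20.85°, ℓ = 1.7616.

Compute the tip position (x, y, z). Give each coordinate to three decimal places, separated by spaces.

1.161 0.442 0.279

θ = κ·ℓ = 1.5324 × 1.7616 = 2.69948 rad
ρ = (1 − cos θ)/κ = (1 − -0.90385)/1.5324 = 1.24240
z = sin θ / κ = 0.42785/1.5324 = 0.27920
x = ρ cos φ = 1.24240 × cos(20.85°) = 1.16104
y = ρ sin φ = 1.24240 × sin(20.85°) = 0.44220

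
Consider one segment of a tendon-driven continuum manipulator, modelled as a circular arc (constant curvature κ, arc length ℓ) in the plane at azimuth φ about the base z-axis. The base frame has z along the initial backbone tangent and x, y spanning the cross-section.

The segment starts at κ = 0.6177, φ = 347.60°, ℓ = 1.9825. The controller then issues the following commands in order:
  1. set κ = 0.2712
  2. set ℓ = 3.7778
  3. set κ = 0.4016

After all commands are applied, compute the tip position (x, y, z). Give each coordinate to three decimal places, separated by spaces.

2.302 -0.506 2.486

initial: κ=0.6177, φ=347.60°, ℓ=1.9825
cmd 1: set κ=0.2712 → (κ,φ,ℓ)=(0.2712,347.60°,1.9825) → tip=(0.5081,-0.1117,1.8884)
cmd 2: set ℓ=3.7778 → (κ,φ,ℓ)=(0.2712,347.60°,3.7778) → tip=(1.7305,-0.3805,3.1507)
cmd 3: set κ=0.4016 → (κ,φ,ℓ)=(0.4016,347.60°,3.7778) → tip=(2.3016,-0.5060,2.4865)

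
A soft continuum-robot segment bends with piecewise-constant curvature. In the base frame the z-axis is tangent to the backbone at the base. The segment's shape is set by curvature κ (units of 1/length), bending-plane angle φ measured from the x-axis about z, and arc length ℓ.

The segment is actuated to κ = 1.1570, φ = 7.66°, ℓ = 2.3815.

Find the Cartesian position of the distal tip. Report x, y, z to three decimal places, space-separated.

1.650 0.222 0.326

θ = κ·ℓ = 1.1570 × 2.3815 = 2.75540 rad
ρ = (1 − cos θ)/κ = (1 − -0.92635)/1.1570 = 1.66495
z = sin θ / κ = 0.37667/1.1570 = 0.32556
x = ρ cos φ = 1.66495 × cos(7.66°) = 1.65009
y = ρ sin φ = 1.66495 × sin(7.66°) = 0.22193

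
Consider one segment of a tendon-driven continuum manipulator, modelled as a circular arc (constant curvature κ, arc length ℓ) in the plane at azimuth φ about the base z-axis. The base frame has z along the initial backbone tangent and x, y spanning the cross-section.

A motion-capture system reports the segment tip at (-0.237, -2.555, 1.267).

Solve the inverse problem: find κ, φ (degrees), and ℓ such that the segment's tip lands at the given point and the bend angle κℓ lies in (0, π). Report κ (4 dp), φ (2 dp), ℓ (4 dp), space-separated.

0.6266 264.70 3.5495

ρ = √(x²+y²) = √(-0.237² + -2.555²) = 2.56597
φ = atan2(y, x) mod 360° = atan2(-2.555, -0.237) = 264.7004°
|p|² = ρ² + z² = 2.56597² + 1.267² = 8.18948
κ = 2ρ / |p|² = 2×2.56597 / 8.18948 = 0.62665
θ = 2·atan2(ρ, z) = 2·atan2(2.56597, 1.267) = 2.22429 rad
ℓ = θ/κ = 2.22429/0.62665 = 3.54949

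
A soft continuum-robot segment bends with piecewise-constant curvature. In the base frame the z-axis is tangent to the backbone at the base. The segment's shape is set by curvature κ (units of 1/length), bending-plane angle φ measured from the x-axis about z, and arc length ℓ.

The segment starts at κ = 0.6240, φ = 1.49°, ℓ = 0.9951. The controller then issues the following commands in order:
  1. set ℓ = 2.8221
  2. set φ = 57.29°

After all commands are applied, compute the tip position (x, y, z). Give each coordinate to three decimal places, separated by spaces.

initial: κ=0.6240, φ=1.49°, ℓ=0.9951
cmd 1: set ℓ=2.8221 → (κ,φ,ℓ)=(0.6240,1.49°,2.8221) → tip=(1.9049,0.0495,1.5737)
cmd 2: set φ=57.29° → (κ,φ,ℓ)=(0.6240,57.29°,2.8221) → tip=(1.0297,1.6033,1.5737)

1.030 1.603 1.574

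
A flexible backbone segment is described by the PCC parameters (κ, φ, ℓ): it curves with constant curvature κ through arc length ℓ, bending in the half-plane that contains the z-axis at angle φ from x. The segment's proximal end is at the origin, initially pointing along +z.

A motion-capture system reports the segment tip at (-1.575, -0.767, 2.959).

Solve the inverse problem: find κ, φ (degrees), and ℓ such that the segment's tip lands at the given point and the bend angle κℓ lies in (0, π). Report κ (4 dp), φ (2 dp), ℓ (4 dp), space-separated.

0.2963 205.97 3.6081

ρ = √(x²+y²) = √(-1.575² + -0.767²) = 1.75183
φ = atan2(y, x) mod 360° = atan2(-0.767, -1.575) = 205.9653°
|p|² = ρ² + z² = 1.75183² + 2.959² = 11.82460
κ = 2ρ / |p|² = 2×1.75183 / 11.82460 = 0.29630
θ = 2·atan2(ρ, z) = 2·atan2(1.75183, 2.959) = 1.06908 rad
ℓ = θ/κ = 1.06908/0.29630 = 3.60808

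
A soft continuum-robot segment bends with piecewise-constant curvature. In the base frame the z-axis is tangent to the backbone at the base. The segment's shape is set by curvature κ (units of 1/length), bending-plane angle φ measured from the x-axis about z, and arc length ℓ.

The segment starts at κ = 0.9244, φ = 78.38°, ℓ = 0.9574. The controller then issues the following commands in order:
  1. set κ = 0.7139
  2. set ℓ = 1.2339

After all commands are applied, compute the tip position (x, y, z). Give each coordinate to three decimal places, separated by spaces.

0.103 0.499 1.080

initial: κ=0.9244, φ=78.38°, ℓ=0.9574
cmd 1: set κ=0.7139 → (κ,φ,ℓ)=(0.7139,78.38°,0.9574) → tip=(0.0634,0.3082,0.8846)
cmd 2: set ℓ=1.2339 → (κ,φ,ℓ)=(0.7139,78.38°,1.2339) → tip=(0.1026,0.4988,1.0804)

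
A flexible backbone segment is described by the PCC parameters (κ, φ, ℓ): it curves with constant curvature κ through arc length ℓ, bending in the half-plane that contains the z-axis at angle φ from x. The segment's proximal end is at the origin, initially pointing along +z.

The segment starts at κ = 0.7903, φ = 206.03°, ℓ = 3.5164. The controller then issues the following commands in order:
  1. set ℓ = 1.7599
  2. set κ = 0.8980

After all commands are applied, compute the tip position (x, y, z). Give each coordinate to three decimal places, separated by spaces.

-1.010 -0.493 1.114

initial: κ=0.7903, φ=206.03°, ℓ=3.5164
cmd 1: set ℓ=1.7599 → (κ,φ,ℓ)=(0.7903,206.03°,1.7599) → tip=(-0.9335,-0.4559,1.2449)
cmd 2: set κ=0.8980 → (κ,φ,ℓ)=(0.8980,206.03°,1.7599) → tip=(-1.0102,-0.4934,1.1135)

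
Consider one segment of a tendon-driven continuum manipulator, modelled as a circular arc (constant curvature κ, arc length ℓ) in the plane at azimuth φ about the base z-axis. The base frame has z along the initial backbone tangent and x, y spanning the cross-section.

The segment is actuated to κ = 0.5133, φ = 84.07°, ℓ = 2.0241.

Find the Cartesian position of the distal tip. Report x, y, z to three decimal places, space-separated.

0.099 0.955 1.679

θ = κ·ℓ = 0.5133 × 2.0241 = 1.03897 rad
ρ = (1 − cos θ)/κ = (1 − 0.50711)/0.5133 = 0.96024
z = sin θ / κ = 0.86188/0.5133 = 1.67910
x = ρ cos φ = 0.96024 × cos(84.07°) = 0.09921
y = ρ sin φ = 0.96024 × sin(84.07°) = 0.95510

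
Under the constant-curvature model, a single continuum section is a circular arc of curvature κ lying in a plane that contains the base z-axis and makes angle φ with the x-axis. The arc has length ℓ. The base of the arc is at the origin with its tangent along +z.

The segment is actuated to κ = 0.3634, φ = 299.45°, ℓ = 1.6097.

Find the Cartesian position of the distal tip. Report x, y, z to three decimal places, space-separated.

0.225 -0.398 1.519

θ = κ·ℓ = 0.3634 × 1.6097 = 0.58496 rad
ρ = (1 − cos θ)/κ = (1 − 0.83373)/0.3634 = 0.45754
z = sin θ / κ = 0.55217/0.3634 = 1.51946
x = ρ cos φ = 0.45754 × cos(299.45°) = 0.22495
y = ρ sin φ = 0.45754 × sin(299.45°) = -0.39842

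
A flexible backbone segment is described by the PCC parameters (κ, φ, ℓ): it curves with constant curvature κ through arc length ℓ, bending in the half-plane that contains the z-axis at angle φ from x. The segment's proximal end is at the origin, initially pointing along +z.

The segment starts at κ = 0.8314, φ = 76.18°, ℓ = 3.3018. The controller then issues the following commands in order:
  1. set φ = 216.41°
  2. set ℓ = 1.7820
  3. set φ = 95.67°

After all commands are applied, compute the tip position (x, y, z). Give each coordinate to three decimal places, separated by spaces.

-0.108 1.090 1.198

initial: κ=0.8314, φ=76.18°, ℓ=3.3018
cmd 1: set φ=216.41° → (κ,φ,ℓ)=(0.8314,216.41°,3.3018) → tip=(-1.8609,-1.3725,0.4645)
cmd 2: set ℓ=1.7820 → (κ,φ,ℓ)=(0.8314,216.41°,1.7820) → tip=(-0.8817,-0.6503,1.1980)
cmd 3: set φ=95.67° → (κ,φ,ℓ)=(0.8314,95.67°,1.7820) → tip=(-0.1082,1.0902,1.1980)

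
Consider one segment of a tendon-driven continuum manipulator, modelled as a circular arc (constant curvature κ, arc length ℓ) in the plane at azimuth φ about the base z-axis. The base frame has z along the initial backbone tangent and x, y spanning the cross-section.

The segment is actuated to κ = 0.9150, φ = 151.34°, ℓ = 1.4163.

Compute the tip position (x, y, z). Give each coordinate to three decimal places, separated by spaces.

-0.699 0.382 1.052

θ = κ·ℓ = 0.9150 × 1.4163 = 1.29591 rad
ρ = (1 − cos θ)/κ = (1 − 0.27143)/0.9150 = 0.79625
z = sin θ / κ = 0.96246/0.9150 = 1.05187
x = ρ cos φ = 0.79625 × cos(151.34°) = -0.69869
y = ρ sin φ = 0.79625 × sin(151.34°) = 0.38189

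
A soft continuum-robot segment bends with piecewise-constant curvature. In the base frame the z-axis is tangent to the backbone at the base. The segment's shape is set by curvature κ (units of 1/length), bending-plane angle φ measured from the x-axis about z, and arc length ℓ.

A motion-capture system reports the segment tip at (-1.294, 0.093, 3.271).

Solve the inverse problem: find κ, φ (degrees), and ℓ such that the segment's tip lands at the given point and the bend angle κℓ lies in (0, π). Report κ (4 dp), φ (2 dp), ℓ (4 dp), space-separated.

0.2095 175.89 3.6039

ρ = √(x²+y²) = √(-1.294² + 0.093²) = 1.29734
φ = atan2(y, x) mod 360° = atan2(0.093, -1.294) = 175.8892°
|p|² = ρ² + z² = 1.29734² + 3.271² = 12.38253
κ = 2ρ / |p|² = 2×1.29734 / 12.38253 = 0.20954
θ = 2·atan2(ρ, z) = 2·atan2(1.29734, 3.271) = 0.75518 rad
ℓ = θ/κ = 0.75518/0.20954 = 3.60391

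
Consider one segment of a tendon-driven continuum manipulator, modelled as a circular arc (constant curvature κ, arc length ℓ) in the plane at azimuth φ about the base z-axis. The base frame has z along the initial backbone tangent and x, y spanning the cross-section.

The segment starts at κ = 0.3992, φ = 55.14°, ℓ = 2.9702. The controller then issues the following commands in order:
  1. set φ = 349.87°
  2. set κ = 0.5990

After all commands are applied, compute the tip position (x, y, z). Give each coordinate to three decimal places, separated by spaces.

initial: κ=0.3992, φ=55.14°, ℓ=2.9702
cmd 1: set φ=349.87° → (κ,φ,ℓ)=(0.3992,349.87°,2.9702) → tip=(1.5396,-0.2751,2.3216)
cmd 2: set κ=0.5990 → (κ,φ,ℓ)=(0.5990,349.87°,2.9702) → tip=(1.9834,-0.3544,1.6333)

1.983 -0.354 1.633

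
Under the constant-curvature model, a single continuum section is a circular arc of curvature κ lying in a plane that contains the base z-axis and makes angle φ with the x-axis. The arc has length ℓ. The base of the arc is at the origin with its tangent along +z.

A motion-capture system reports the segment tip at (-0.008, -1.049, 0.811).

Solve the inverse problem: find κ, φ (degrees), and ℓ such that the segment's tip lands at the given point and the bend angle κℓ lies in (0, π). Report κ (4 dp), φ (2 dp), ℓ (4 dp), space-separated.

1.1933 269.56 1.5297

ρ = √(x²+y²) = √(-0.008² + -1.049²) = 1.04903
φ = atan2(y, x) mod 360° = atan2(-1.049, -0.008) = 269.5631°
|p|² = ρ² + z² = 1.04903² + 0.811² = 1.75819
κ = 2ρ / |p|² = 2×1.04903 / 1.75819 = 1.19331
θ = 2·atan2(ρ, z) = 2·atan2(1.04903, 0.811) = 1.82536 rad
ℓ = θ/κ = 1.82536/1.19331 = 1.52966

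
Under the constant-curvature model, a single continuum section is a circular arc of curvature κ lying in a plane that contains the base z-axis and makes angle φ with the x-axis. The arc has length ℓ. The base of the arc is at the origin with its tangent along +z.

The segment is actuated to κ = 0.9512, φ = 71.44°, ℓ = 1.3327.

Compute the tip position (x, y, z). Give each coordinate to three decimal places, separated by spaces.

θ = κ·ℓ = 0.9512 × 1.3327 = 1.26766 rad
ρ = (1 − cos θ)/κ = (1 − 0.29851)/0.9512 = 0.73748
z = sin θ / κ = 0.95441/0.9512 = 1.00337
x = ρ cos φ = 0.73748 × cos(71.44°) = 0.23474
y = ρ sin φ = 0.73748 × sin(71.44°) = 0.69912

0.235 0.699 1.003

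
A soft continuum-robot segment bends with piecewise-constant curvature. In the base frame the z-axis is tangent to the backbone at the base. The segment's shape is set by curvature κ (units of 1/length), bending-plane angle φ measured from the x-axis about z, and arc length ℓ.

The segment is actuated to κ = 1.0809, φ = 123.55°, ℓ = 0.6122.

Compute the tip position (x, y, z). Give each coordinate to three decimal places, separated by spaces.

-0.108 0.163 0.568

θ = κ·ℓ = 1.0809 × 0.6122 = 0.66173 rad
ρ = (1 − cos θ)/κ = (1 − 0.78893)/1.0809 = 0.19527
z = sin θ / κ = 0.61448/1.0809 = 0.56849
x = ρ cos φ = 0.19527 × cos(123.55°) = -0.10792
y = ρ sin φ = 0.19527 × sin(123.55°) = 0.16274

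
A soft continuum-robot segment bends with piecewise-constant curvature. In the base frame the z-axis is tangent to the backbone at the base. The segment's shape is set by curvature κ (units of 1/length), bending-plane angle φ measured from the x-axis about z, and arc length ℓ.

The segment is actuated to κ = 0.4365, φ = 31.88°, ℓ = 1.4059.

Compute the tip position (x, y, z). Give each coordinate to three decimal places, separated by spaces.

θ = κ·ℓ = 0.4365 × 1.4059 = 0.61368 rad
ρ = (1 − cos θ)/κ = (1 − 0.81754)/0.4365 = 0.41801
z = sin θ / κ = 0.57588/0.4365 = 1.31930
x = ρ cos φ = 0.41801 × cos(31.88°) = 0.35496
y = ρ sin φ = 0.41801 × sin(31.88°) = 0.22077

0.355 0.221 1.319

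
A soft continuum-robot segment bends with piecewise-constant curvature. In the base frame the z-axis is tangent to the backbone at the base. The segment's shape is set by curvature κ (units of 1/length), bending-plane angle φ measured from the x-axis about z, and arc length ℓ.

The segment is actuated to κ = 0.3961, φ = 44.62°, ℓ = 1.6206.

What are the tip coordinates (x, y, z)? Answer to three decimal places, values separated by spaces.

0.358 0.353 1.512

θ = κ·ℓ = 0.3961 × 1.6206 = 0.64192 rad
ρ = (1 − cos θ)/κ = (1 − 0.80095)/0.3961 = 0.50253
z = sin θ / κ = 0.59873/0.3961 = 1.51157
x = ρ cos φ = 0.50253 × cos(44.62°) = 0.35769
y = ρ sin φ = 0.50253 × sin(44.62°) = 0.35298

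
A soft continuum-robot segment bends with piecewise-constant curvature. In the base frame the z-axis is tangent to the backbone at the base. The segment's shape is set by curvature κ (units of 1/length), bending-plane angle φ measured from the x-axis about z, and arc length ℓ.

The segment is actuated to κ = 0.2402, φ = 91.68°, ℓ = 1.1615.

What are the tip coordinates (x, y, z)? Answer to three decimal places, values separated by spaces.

-0.005 0.161 1.146

θ = κ·ℓ = 0.2402 × 1.1615 = 0.27899 rad
ρ = (1 − cos θ)/κ = (1 − 0.96133)/0.2402 = 0.16098
z = sin θ / κ = 0.27539/0.2402 = 1.14649
x = ρ cos φ = 0.16098 × cos(91.68°) = -0.00472
y = ρ sin φ = 0.16098 × sin(91.68°) = 0.16091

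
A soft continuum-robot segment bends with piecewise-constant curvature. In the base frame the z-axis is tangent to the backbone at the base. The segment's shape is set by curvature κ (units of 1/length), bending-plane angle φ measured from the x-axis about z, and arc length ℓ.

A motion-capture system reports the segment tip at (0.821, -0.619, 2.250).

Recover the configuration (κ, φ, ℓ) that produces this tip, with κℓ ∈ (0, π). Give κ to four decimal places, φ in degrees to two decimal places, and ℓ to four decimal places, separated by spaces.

0.3360 322.99 2.5512

ρ = √(x²+y²) = √(0.821² + -0.619²) = 1.02820
φ = atan2(y, x) mod 360° = atan2(-0.619, 0.821) = 322.9852°
|p|² = ρ² + z² = 1.02820² + 2.250² = 6.11970
κ = 2ρ / |p|² = 2×1.02820 / 6.11970 = 0.33603
θ = 2·atan2(ρ, z) = 2·atan2(1.02820, 2.250) = 0.85729 rad
ℓ = θ/κ = 0.85729/0.33603 = 2.55121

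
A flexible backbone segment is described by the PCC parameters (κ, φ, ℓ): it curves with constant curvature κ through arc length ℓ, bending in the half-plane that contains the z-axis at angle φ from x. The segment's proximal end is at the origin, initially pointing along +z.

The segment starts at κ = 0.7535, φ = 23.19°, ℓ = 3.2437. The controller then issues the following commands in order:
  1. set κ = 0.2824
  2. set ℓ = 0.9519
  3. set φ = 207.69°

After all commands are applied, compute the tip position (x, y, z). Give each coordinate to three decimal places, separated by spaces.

-0.113 -0.059 0.940

initial: κ=0.7535, φ=23.19°, ℓ=3.2437
cmd 1: set κ=0.2824 → (κ,φ,ℓ)=(0.2824,23.19°,3.2437) → tip=(1.2728,0.5452,2.8087)
cmd 2: set ℓ=0.9519 → (κ,φ,ℓ)=(0.2824,23.19°,0.9519) → tip=(0.1169,0.0501,0.9405)
cmd 3: set φ=207.69° → (κ,φ,ℓ)=(0.2824,207.69°,0.9519) → tip=(-0.1126,-0.0591,0.9405)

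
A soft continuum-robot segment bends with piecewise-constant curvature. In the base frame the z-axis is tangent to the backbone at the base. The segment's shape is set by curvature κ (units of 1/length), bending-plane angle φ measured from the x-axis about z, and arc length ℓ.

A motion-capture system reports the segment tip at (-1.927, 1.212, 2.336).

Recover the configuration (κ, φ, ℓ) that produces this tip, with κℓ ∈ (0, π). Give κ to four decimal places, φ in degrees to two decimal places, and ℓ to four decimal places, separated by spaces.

ρ = √(x²+y²) = √(-1.927² + 1.212²) = 2.27646
φ = atan2(y, x) mod 360° = atan2(1.212, -1.927) = 147.8319°
|p|² = ρ² + z² = 2.27646² + 2.336² = 10.63917
κ = 2ρ / |p|² = 2×2.27646 / 10.63917 = 0.42794
θ = 2·atan2(ρ, z) = 2·atan2(2.27646, 2.336) = 1.54498 rad
ℓ = θ/κ = 1.54498/0.42794 = 3.61028

0.4279 147.83 3.6103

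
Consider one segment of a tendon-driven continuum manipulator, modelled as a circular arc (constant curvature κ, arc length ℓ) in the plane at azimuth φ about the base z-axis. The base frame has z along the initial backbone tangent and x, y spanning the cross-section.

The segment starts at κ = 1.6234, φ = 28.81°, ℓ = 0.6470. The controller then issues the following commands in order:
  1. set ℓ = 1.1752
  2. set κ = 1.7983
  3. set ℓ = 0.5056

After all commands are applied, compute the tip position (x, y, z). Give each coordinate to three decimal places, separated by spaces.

initial: κ=1.6234, φ=28.81°, ℓ=0.6470
cmd 1: set ℓ=1.1752 → (κ,φ,ℓ)=(1.6234,28.81°,1.1752) → tip=(0.7182,0.3950,0.5813)
cmd 2: set κ=1.7983 → (κ,φ,ℓ)=(1.7983,28.81°,1.1752) → tip=(0.7388,0.4063,0.4762)
cmd 3: set ℓ=0.5056 → (κ,φ,ℓ)=(1.7983,28.81°,0.5056) → tip=(0.1879,0.1033,0.4388)

0.188 0.103 0.439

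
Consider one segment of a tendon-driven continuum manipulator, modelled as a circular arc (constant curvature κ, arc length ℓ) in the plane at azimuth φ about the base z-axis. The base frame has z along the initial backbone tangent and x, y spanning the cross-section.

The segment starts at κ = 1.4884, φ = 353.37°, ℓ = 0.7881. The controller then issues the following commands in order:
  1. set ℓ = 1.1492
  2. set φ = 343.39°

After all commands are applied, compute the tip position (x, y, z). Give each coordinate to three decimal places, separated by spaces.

0.733 -0.219 0.665

initial: κ=1.4884, φ=353.37°, ℓ=0.7881
cmd 1: set ℓ=1.1492 → (κ,φ,ℓ)=(1.4884,353.37°,1.1492) → tip=(0.7603,-0.0884,0.6653)
cmd 2: set φ=343.39° → (κ,φ,ℓ)=(1.4884,343.39°,1.1492) → tip=(0.7335,-0.2188,0.6653)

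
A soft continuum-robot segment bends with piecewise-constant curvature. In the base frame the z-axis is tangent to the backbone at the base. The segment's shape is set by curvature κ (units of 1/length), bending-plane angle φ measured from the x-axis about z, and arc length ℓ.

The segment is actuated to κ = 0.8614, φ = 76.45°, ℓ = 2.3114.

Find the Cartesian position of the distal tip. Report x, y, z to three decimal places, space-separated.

0.383 1.589 1.060

θ = κ·ℓ = 0.8614 × 2.3114 = 1.99104 rad
ρ = (1 − cos θ)/κ = (1 − -0.40798)/0.8614 = 1.63453
z = sin θ / κ = 0.91299/0.8614 = 1.05989
x = ρ cos φ = 1.63453 × cos(76.45°) = 0.38296
y = ρ sin φ = 1.63453 × sin(76.45°) = 1.58903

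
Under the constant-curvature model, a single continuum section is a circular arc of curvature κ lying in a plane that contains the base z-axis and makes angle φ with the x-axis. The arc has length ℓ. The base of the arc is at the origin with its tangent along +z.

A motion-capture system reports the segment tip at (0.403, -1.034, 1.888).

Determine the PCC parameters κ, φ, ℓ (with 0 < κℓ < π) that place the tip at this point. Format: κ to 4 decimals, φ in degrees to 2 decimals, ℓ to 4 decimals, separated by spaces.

ρ = √(x²+y²) = √(0.403² + -1.034²) = 1.10976
φ = atan2(y, x) mod 360° = atan2(-1.034, 0.403) = 291.2933°
|p|² = ρ² + z² = 1.10976² + 1.888² = 4.79611
κ = 2ρ / |p|² = 2×1.10976 / 4.79611 = 0.46277
θ = 2·atan2(ρ, z) = 2·atan2(1.10976, 1.888) = 1.06280 rad
ℓ = θ/κ = 1.06280/0.46277 = 2.29657

0.4628 291.29 2.2966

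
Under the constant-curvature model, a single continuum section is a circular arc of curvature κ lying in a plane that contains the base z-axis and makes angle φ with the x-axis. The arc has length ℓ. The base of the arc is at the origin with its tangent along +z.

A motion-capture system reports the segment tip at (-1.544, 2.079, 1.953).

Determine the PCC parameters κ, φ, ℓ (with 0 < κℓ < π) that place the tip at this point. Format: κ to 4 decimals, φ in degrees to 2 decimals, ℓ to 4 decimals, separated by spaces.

0.4923 126.60 3.7563

ρ = √(x²+y²) = √(-1.544² + 2.079²) = 2.58963
φ = atan2(y, x) mod 360° = atan2(2.079, -1.544) = 126.6000°
|p|² = ρ² + z² = 2.58963² + 1.953² = 10.52039
κ = 2ρ / |p|² = 2×2.58963 / 10.52039 = 0.49231
θ = 2·atan2(ρ, z) = 2·atan2(2.58963, 1.953) = 1.84927 rad
ℓ = θ/κ = 1.84927/0.49231 = 3.75634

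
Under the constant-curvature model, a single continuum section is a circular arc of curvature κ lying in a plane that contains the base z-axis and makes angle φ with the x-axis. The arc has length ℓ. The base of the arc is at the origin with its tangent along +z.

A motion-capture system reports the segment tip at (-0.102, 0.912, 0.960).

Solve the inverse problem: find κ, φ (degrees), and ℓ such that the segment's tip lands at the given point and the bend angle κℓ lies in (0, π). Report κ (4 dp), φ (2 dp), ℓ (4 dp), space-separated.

ρ = √(x²+y²) = √(-0.102² + 0.912²) = 0.91769
φ = atan2(y, x) mod 360° = atan2(0.912, -0.102) = 96.3816°
|p|² = ρ² + z² = 0.91769² + 0.960² = 1.76375
κ = 2ρ / |p|² = 2×0.91769 / 1.76375 = 1.04061
θ = 2·atan2(ρ, z) = 2·atan2(0.91769, 0.960) = 1.52573 rad
ℓ = θ/κ = 1.52573/1.04061 = 1.46619

1.0406 96.38 1.4662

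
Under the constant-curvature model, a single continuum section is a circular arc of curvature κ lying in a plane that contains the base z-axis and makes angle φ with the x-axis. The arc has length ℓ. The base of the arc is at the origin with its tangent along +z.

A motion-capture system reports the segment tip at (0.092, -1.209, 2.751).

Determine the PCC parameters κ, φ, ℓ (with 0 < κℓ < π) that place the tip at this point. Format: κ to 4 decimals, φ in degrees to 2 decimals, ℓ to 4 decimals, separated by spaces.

0.2683 274.35 3.0945

ρ = √(x²+y²) = √(0.092² + -1.209²) = 1.21250
φ = atan2(y, x) mod 360° = atan2(-1.209, 0.092) = 274.3516°
|p|² = ρ² + z² = 1.21250² + 2.751² = 9.03815
κ = 2ρ / |p|² = 2×1.21250 / 9.03815 = 0.26831
θ = 2·atan2(ρ, z) = 2·atan2(1.21250, 2.751) = 0.83027 rad
ℓ = θ/κ = 0.83027/0.26831 = 3.09447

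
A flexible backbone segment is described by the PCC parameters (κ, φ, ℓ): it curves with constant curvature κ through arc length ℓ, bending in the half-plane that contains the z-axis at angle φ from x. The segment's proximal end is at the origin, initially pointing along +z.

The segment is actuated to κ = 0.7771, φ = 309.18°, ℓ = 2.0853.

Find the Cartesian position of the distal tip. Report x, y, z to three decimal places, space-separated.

0.853 -1.047 1.285

θ = κ·ℓ = 0.7771 × 2.0853 = 1.62049 rad
ρ = (1 − cos θ)/κ = (1 − -0.04967)/0.7771 = 1.35075
z = sin θ / κ = 0.99877/0.7771 = 1.28525
x = ρ cos φ = 1.35075 × cos(309.18°) = 0.85335
y = ρ sin φ = 1.35075 × sin(309.18°) = -1.04706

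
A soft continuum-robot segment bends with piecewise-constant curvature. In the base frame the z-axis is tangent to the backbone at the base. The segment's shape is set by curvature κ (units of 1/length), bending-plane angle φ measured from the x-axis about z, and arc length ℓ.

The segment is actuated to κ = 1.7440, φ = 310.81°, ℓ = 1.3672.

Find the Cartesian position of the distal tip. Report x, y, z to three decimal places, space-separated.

θ = κ·ℓ = 1.7440 × 1.3672 = 2.38440 rad
ρ = (1 − cos θ)/κ = (1 − -0.72676)/1.7440 = 0.99012
z = sin θ / κ = 0.68689/1.7440 = 0.39386
x = ρ cos φ = 0.99012 × cos(310.81°) = 0.64709
y = ρ sin φ = 0.99012 × sin(310.81°) = -0.74940

0.647 -0.749 0.394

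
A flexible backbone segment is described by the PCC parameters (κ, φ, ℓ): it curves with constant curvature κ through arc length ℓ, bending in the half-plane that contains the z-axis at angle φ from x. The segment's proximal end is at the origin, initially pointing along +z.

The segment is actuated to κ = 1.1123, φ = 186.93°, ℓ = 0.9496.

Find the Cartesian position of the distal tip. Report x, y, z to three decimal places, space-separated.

-0.453 -0.055 0.783

θ = κ·ℓ = 1.1123 × 0.9496 = 1.05624 rad
ρ = (1 − cos θ)/κ = (1 − 0.49215)/1.1123 = 0.45658
z = sin θ / κ = 0.87051/1.1123 = 0.78262
x = ρ cos φ = 0.45658 × cos(186.93°) = -0.45324
y = ρ sin φ = 0.45658 × sin(186.93°) = -0.05509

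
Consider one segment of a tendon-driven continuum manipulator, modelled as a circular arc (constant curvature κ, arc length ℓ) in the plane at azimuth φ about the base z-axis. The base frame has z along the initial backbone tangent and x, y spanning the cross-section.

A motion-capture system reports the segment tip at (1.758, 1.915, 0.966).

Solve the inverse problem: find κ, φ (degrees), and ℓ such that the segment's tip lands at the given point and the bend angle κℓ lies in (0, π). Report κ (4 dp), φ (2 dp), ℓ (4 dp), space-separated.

ρ = √(x²+y²) = √(1.758² + 1.915²) = 2.59957
φ = atan2(y, x) mod 360° = atan2(1.915, 1.758) = 47.4476°
|p|² = ρ² + z² = 2.59957² + 0.966² = 7.69095
κ = 2ρ / |p|² = 2×2.59957 / 7.69095 = 0.67601
θ = 2·atan2(ρ, z) = 2·atan2(2.59957, 0.966) = 2.43002 rad
ℓ = θ/κ = 2.43002/0.67601 = 3.59466

0.6760 47.45 3.5947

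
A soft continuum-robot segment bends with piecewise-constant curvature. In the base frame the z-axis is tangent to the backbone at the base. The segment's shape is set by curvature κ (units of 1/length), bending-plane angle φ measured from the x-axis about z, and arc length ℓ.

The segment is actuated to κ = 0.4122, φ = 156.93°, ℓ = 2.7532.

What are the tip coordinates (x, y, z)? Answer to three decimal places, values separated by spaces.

θ = κ·ℓ = 0.4122 × 2.7532 = 1.13487 rad
ρ = (1 − cos θ)/κ = (1 − 0.42225)/0.4122 = 1.40162
z = sin θ / κ = 0.90648/0.4122 = 2.19912
x = ρ cos φ = 1.40162 × cos(156.93°) = -1.28953
y = ρ sin φ = 1.40162 × sin(156.93°) = 0.54923

-1.290 0.549 2.199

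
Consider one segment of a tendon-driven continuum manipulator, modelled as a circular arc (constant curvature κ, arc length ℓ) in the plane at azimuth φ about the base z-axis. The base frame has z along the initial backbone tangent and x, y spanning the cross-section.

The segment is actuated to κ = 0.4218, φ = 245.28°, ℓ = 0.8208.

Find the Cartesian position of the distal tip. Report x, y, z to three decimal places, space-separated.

-0.059 -0.128 0.805

θ = κ·ℓ = 0.4218 × 0.8208 = 0.34621 rad
ρ = (1 − cos θ)/κ = (1 − 0.94066)/0.4218 = 0.14067
z = sin θ / κ = 0.33934/0.4218 = 0.80450
x = ρ cos φ = 0.14067 × cos(245.28°) = -0.05883
y = ρ sin φ = 0.14067 × sin(245.28°) = -0.12778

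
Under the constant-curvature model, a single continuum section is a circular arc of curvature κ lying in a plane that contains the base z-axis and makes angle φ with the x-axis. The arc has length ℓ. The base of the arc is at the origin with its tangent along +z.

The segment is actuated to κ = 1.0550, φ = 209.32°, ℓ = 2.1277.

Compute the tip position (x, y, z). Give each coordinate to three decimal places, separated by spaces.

-1.342 -0.754 0.741

θ = κ·ℓ = 1.0550 × 2.1277 = 2.24472 rad
ρ = (1 − cos θ)/κ = (1 − -0.62406)/1.0550 = 1.53939
z = sin θ / κ = 0.78138/1.0550 = 0.74064
x = ρ cos φ = 1.53939 × cos(209.32°) = -1.34219
y = ρ sin φ = 1.53939 × sin(209.32°) = -0.75382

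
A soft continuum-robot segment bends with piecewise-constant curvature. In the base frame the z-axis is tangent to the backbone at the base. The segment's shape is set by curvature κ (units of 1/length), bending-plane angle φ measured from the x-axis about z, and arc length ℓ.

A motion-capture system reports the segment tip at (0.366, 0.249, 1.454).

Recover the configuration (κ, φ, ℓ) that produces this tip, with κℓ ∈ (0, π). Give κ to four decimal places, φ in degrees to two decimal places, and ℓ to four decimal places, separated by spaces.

0.3833 34.23 1.5422

ρ = √(x²+y²) = √(0.366² + 0.249²) = 0.44267
φ = atan2(y, x) mod 360° = atan2(0.249, 0.366) = 34.2285°
|p|² = ρ² + z² = 0.44267² + 1.454² = 2.31007
κ = 2ρ / |p|² = 2×0.44267 / 2.31007 = 0.38325
θ = 2·atan2(ρ, z) = 2·atan2(0.44267, 1.454) = 0.59107 rad
ℓ = θ/κ = 0.59107/0.38325 = 1.54224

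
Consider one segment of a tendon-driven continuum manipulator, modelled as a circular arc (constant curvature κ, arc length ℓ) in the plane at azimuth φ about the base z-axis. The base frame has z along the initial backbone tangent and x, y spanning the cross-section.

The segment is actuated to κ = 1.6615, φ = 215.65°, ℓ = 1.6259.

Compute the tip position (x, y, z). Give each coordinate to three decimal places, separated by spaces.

-0.932 -0.668 0.256

θ = κ·ℓ = 1.6615 × 1.6259 = 2.70143 rad
ρ = (1 − cos θ)/κ = (1 − -0.90468)/1.6615 = 1.14636
z = sin θ / κ = 0.42608/1.6615 = 0.25645
x = ρ cos φ = 1.14636 × cos(215.65°) = -0.93153
y = ρ sin φ = 1.14636 × sin(215.65°) = -0.66814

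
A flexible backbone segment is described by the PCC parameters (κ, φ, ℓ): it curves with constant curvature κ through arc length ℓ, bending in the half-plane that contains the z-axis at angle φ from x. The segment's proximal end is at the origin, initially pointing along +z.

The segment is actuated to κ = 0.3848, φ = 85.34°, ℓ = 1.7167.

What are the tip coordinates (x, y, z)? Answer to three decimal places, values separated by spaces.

0.044 0.545 1.595

θ = κ·ℓ = 0.3848 × 1.7167 = 0.66059 rad
ρ = (1 − cos θ)/κ = (1 − 0.78963)/0.3848 = 0.54669
z = sin θ / κ = 0.61358/0.3848 = 1.59454
x = ρ cos φ = 0.54669 × cos(85.34°) = 0.04441
y = ρ sin φ = 0.54669 × sin(85.34°) = 0.54489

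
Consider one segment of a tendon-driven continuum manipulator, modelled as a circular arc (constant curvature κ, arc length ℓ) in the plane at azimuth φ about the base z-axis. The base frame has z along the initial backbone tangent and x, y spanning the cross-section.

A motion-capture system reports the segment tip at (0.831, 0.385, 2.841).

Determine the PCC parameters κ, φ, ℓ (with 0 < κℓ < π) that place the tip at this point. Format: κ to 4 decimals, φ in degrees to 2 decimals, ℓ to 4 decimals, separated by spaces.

ρ = √(x²+y²) = √(0.831² + 0.385²) = 0.91585
φ = atan2(y, x) mod 360° = atan2(0.385, 0.831) = 24.8582°
|p|² = ρ² + z² = 0.91585² + 2.841² = 8.91007
κ = 2ρ / |p|² = 2×0.91585 / 8.91007 = 0.20558
θ = 2·atan2(ρ, z) = 2·atan2(0.91585, 2.841) = 0.62370 rad
ℓ = θ/κ = 0.62370/0.20558 = 3.03391

0.2056 24.86 3.0339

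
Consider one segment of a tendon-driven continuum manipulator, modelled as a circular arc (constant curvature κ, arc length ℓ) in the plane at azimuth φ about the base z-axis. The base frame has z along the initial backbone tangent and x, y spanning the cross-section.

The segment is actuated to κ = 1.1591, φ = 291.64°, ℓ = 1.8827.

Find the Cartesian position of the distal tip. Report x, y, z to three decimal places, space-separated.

θ = κ·ℓ = 1.1591 × 1.8827 = 2.18224 rad
ρ = (1 − cos θ)/κ = (1 − -0.57405)/1.1591 = 1.35799
z = sin θ / κ = 0.81882/1.1591 = 0.70643
x = ρ cos φ = 1.35799 × cos(291.64°) = 0.50079
y = ρ sin φ = 1.35799 × sin(291.64°) = -1.26228

0.501 -1.262 0.706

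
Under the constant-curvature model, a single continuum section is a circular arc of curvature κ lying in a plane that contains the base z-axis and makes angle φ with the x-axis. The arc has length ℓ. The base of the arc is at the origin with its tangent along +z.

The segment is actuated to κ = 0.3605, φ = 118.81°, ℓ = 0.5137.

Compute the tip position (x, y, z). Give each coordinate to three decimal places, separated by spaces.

-0.023 0.042 0.511

θ = κ·ℓ = 0.3605 × 0.5137 = 0.18519 rad
ρ = (1 − cos θ)/κ = (1 − 0.98290)/0.3605 = 0.04743
z = sin θ / κ = 0.18413/0.3605 = 0.51077
x = ρ cos φ = 0.04743 × cos(118.81°) = -0.02286
y = ρ sin φ = 0.04743 × sin(118.81°) = 0.04156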